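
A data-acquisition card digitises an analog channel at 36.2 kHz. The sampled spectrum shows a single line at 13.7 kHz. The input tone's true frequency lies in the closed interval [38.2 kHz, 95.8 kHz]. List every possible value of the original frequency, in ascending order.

49.9 kHz, 58.7 kHz, 86.1 kHz, 94.9 kHz

Frequencies that alias to 13.7 kHz are k·fs ± 13.7 kHz for integer k ≥ 0.
k=0: 13.7 kHz.
k=1: 22.5 kHz, 49.9 kHz.
k=2: 58.7 kHz, 86.1 kHz.
k=3: 94.9 kHz, 122.3 kHz.
k=4: 131.1 kHz, 158.5 kHz.
Within [38.2 kHz, 95.8 kHz]: 49.9 kHz, 58.7 kHz, 86.1 kHz, 94.9 kHz.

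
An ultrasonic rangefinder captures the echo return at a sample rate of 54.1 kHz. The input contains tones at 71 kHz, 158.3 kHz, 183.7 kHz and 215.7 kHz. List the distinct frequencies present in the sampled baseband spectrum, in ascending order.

fs/2 = 27.05 kHz.
71 kHz mod fs = 16.9 kHz.
16.9 kHz ≤ fs/2 = 27.05 kHz, appears at 16.9 kHz.
158.3 kHz mod fs = 50.1 kHz.
50.1 kHz > fs/2 = 27.05 kHz, folds to fs − 50.1 kHz = 4 kHz.
183.7 kHz mod fs = 21.4 kHz.
21.4 kHz ≤ fs/2 = 27.05 kHz, appears at 21.4 kHz.
215.7 kHz mod fs = 53.4 kHz.
53.4 kHz > fs/2 = 27.05 kHz, folds to fs − 53.4 kHz = 0.7 kHz.
Distinct values: {0.7 kHz, 4 kHz, 16.9 kHz, 21.4 kHz}.

0.7 kHz, 4 kHz, 16.9 kHz, 21.4 kHz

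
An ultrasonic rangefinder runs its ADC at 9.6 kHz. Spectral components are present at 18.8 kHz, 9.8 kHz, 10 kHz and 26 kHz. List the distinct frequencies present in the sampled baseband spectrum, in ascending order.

0.2 kHz, 0.4 kHz, 2.8 kHz

fs/2 = 4.8 kHz.
18.8 kHz mod fs = 9.2 kHz.
9.2 kHz > fs/2 = 4.8 kHz, folds to fs − 9.2 kHz = 0.4 kHz.
9.8 kHz mod fs = 0.2 kHz.
0.2 kHz ≤ fs/2 = 4.8 kHz, appears at 0.2 kHz.
10 kHz mod fs = 0.4 kHz.
0.4 kHz ≤ fs/2 = 4.8 kHz, appears at 0.4 kHz.
26 kHz mod fs = 6.8 kHz.
6.8 kHz > fs/2 = 4.8 kHz, folds to fs − 6.8 kHz = 2.8 kHz.
Distinct values: {0.2 kHz, 0.4 kHz, 2.8 kHz}.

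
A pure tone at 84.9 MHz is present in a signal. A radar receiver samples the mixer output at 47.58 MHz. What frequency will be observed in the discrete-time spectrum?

84.9 MHz mod fs = 37.32 MHz.
37.32 MHz > fs/2 = 23.79 MHz, folds to fs − 37.32 MHz = 10.26 MHz.

10.26 MHz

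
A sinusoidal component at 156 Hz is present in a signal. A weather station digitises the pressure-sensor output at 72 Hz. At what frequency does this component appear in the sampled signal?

156 Hz mod fs = 12 Hz.
12 Hz ≤ fs/2 = 36 Hz, appears at 12 Hz.

12 Hz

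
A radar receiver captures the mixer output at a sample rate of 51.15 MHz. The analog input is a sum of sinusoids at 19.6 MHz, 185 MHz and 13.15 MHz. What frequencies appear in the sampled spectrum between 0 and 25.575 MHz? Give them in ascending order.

13.15 MHz, 19.6 MHz

fs/2 = 25.575 MHz.
19.6 MHz ≤ fs/2 = 25.575 MHz, passes unchanged.
185 MHz mod fs = 31.55 MHz.
31.55 MHz > fs/2 = 25.575 MHz, folds to fs − 31.55 MHz = 19.6 MHz.
13.15 MHz ≤ fs/2 = 25.575 MHz, passes unchanged.
Distinct values: {13.15 MHz, 19.6 MHz}.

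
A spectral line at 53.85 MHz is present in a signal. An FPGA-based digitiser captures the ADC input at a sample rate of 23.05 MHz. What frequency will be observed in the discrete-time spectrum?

7.75 MHz

53.85 MHz mod fs = 7.75 MHz.
7.75 MHz ≤ fs/2 = 11.525 MHz, appears at 7.75 MHz.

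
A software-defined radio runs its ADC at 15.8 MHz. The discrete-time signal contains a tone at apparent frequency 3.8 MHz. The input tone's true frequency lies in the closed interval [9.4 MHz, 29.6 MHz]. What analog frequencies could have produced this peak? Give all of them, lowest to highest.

12 MHz, 19.6 MHz, 27.8 MHz

Frequencies that alias to 3.8 MHz are k·fs ± 3.8 MHz for integer k ≥ 0.
k=0: 3.8 MHz.
k=1: 12 MHz, 19.6 MHz.
k=2: 27.8 MHz, 35.4 MHz.
k=3: 43.6 MHz, 51.2 MHz.
Within [9.4 MHz, 29.6 MHz]: 12 MHz, 19.6 MHz, 27.8 MHz.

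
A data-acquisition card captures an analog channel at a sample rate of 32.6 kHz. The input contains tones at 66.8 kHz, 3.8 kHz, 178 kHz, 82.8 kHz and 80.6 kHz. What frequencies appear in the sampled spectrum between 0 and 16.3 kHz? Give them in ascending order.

1.6 kHz, 3.8 kHz, 15 kHz, 15.4 kHz

fs/2 = 16.3 kHz.
66.8 kHz mod fs = 1.6 kHz.
1.6 kHz ≤ fs/2 = 16.3 kHz, appears at 1.6 kHz.
3.8 kHz ≤ fs/2 = 16.3 kHz, passes unchanged.
178 kHz mod fs = 15 kHz.
15 kHz ≤ fs/2 = 16.3 kHz, appears at 15 kHz.
82.8 kHz mod fs = 17.6 kHz.
17.6 kHz > fs/2 = 16.3 kHz, folds to fs − 17.6 kHz = 15 kHz.
80.6 kHz mod fs = 15.4 kHz.
15.4 kHz ≤ fs/2 = 16.3 kHz, appears at 15.4 kHz.
Distinct values: {1.6 kHz, 3.8 kHz, 15 kHz, 15.4 kHz}.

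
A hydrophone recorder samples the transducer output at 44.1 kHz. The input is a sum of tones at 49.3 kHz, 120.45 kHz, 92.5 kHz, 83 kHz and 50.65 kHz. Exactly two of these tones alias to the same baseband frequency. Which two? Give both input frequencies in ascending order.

49.3 kHz, 83 kHz

fs/2 = 22.05 kHz.
49.3 kHz mod fs = 5.2 kHz.
5.2 kHz ≤ fs/2 = 22.05 kHz, appears at 5.2 kHz.
120.45 kHz mod fs = 32.25 kHz.
32.25 kHz > fs/2 = 22.05 kHz, folds to fs − 32.25 kHz = 11.85 kHz.
92.5 kHz mod fs = 4.3 kHz.
4.3 kHz ≤ fs/2 = 22.05 kHz, appears at 4.3 kHz.
83 kHz mod fs = 38.9 kHz.
38.9 kHz > fs/2 = 22.05 kHz, folds to fs − 38.9 kHz = 5.2 kHz.
50.65 kHz mod fs = 6.55 kHz.
6.55 kHz ≤ fs/2 = 22.05 kHz, appears at 6.55 kHz.
49.3 kHz and 83 kHz both map to 5.2 kHz.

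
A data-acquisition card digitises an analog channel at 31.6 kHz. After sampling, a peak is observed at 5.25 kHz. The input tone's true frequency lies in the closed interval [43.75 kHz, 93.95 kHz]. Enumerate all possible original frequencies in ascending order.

Frequencies that alias to 5.25 kHz are k·fs ± 5.25 kHz for integer k ≥ 0.
k=0: 5.25 kHz.
k=1: 26.35 kHz, 36.85 kHz.
k=2: 57.95 kHz, 68.45 kHz.
k=3: 89.55 kHz, 100.05 kHz.
k=4: 121.15 kHz, 131.65 kHz.
Within [43.75 kHz, 93.95 kHz]: 57.95 kHz, 68.45 kHz, 89.55 kHz.

57.95 kHz, 68.45 kHz, 89.55 kHz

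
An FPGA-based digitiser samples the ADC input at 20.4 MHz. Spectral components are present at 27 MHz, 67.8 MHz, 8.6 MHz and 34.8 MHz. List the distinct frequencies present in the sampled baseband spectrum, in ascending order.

6 MHz, 6.6 MHz, 8.6 MHz

fs/2 = 10.2 MHz.
27 MHz mod fs = 6.6 MHz.
6.6 MHz ≤ fs/2 = 10.2 MHz, appears at 6.6 MHz.
67.8 MHz mod fs = 6.6 MHz.
6.6 MHz ≤ fs/2 = 10.2 MHz, appears at 6.6 MHz.
8.6 MHz ≤ fs/2 = 10.2 MHz, passes unchanged.
34.8 MHz mod fs = 14.4 MHz.
14.4 MHz > fs/2 = 10.2 MHz, folds to fs − 14.4 MHz = 6 MHz.
Distinct values: {6 MHz, 6.6 MHz, 8.6 MHz}.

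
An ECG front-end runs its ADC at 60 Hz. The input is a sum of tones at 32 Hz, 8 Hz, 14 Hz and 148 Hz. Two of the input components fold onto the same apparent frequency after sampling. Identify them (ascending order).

fs/2 = 30 Hz.
32 Hz > fs/2 = 30 Hz, folds to fs − 32 Hz = 28 Hz.
8 Hz ≤ fs/2 = 30 Hz, passes unchanged.
14 Hz ≤ fs/2 = 30 Hz, passes unchanged.
148 Hz mod fs = 28 Hz.
28 Hz ≤ fs/2 = 30 Hz, appears at 28 Hz.
32 Hz and 148 Hz both map to 28 Hz.

32 Hz, 148 Hz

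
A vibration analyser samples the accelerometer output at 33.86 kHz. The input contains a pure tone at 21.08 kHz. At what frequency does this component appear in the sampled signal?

21.08 kHz > fs/2 = 16.93 kHz, folds to fs − 21.08 kHz = 12.78 kHz.

12.78 kHz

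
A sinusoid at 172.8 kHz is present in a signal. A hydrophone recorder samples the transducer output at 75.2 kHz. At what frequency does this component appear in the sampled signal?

172.8 kHz mod fs = 22.4 kHz.
22.4 kHz ≤ fs/2 = 37.6 kHz, appears at 22.4 kHz.

22.4 kHz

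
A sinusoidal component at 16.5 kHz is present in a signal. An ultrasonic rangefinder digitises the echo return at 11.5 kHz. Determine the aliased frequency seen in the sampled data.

5 kHz

16.5 kHz mod fs = 5 kHz.
5 kHz ≤ fs/2 = 5.75 kHz, appears at 5 kHz.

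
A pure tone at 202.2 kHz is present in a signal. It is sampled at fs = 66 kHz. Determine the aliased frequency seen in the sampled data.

4.2 kHz

202.2 kHz mod fs = 4.2 kHz.
4.2 kHz ≤ fs/2 = 33 kHz, appears at 4.2 kHz.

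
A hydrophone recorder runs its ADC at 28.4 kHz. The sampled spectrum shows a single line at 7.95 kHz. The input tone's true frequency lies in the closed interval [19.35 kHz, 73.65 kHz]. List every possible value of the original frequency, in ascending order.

20.45 kHz, 36.35 kHz, 48.85 kHz, 64.75 kHz

Frequencies that alias to 7.95 kHz are k·fs ± 7.95 kHz for integer k ≥ 0.
k=0: 7.95 kHz.
k=1: 20.45 kHz, 36.35 kHz.
k=2: 48.85 kHz, 64.75 kHz.
k=3: 77.25 kHz, 93.15 kHz.
Within [19.35 kHz, 73.65 kHz]: 20.45 kHz, 36.35 kHz, 48.85 kHz, 64.75 kHz.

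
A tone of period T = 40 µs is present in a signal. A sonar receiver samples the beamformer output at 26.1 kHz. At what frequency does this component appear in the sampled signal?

T = 40 µs → f = 1/T = 25 kHz.
25 kHz > fs/2 = 13.05 kHz, folds to fs − 25 kHz = 1.1 kHz.

1.1 kHz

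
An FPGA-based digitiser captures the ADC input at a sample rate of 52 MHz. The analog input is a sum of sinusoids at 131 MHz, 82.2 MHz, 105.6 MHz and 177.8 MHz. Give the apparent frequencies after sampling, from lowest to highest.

fs/2 = 26 MHz.
131 MHz mod fs = 27 MHz.
27 MHz > fs/2 = 26 MHz, folds to fs − 27 MHz = 25 MHz.
82.2 MHz mod fs = 30.2 MHz.
30.2 MHz > fs/2 = 26 MHz, folds to fs − 30.2 MHz = 21.8 MHz.
105.6 MHz mod fs = 1.6 MHz.
1.6 MHz ≤ fs/2 = 26 MHz, appears at 1.6 MHz.
177.8 MHz mod fs = 21.8 MHz.
21.8 MHz ≤ fs/2 = 26 MHz, appears at 21.8 MHz.
Distinct values: {1.6 MHz, 21.8 MHz, 25 MHz}.

1.6 MHz, 21.8 MHz, 25 MHz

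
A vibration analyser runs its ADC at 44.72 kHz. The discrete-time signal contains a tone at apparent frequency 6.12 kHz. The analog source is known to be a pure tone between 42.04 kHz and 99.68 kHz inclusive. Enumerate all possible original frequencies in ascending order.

Frequencies that alias to 6.12 kHz are k·fs ± 6.12 kHz for integer k ≥ 0.
k=0: 6.12 kHz.
k=1: 38.6 kHz, 50.84 kHz.
k=2: 83.32 kHz, 95.56 kHz.
k=3: 128.04 kHz, 140.28 kHz.
Within [42.04 kHz, 99.68 kHz]: 50.84 kHz, 83.32 kHz, 95.56 kHz.

50.84 kHz, 83.32 kHz, 95.56 kHz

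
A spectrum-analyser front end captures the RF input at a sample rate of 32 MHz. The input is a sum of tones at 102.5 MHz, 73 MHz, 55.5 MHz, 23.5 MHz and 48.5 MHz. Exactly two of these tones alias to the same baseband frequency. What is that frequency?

8.5 MHz

fs/2 = 16 MHz.
102.5 MHz mod fs = 6.5 MHz.
6.5 MHz ≤ fs/2 = 16 MHz, appears at 6.5 MHz.
73 MHz mod fs = 9 MHz.
9 MHz ≤ fs/2 = 16 MHz, appears at 9 MHz.
55.5 MHz mod fs = 23.5 MHz.
23.5 MHz > fs/2 = 16 MHz, folds to fs − 23.5 MHz = 8.5 MHz.
23.5 MHz > fs/2 = 16 MHz, folds to fs − 23.5 MHz = 8.5 MHz.
48.5 MHz mod fs = 16.5 MHz.
16.5 MHz > fs/2 = 16 MHz, folds to fs − 16.5 MHz = 15.5 MHz.
23.5 MHz and 55.5 MHz both map to 8.5 MHz.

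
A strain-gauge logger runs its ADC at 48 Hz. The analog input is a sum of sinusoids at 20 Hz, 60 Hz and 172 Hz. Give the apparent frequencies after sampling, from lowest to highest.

fs/2 = 24 Hz.
20 Hz ≤ fs/2 = 24 Hz, passes unchanged.
60 Hz mod fs = 12 Hz.
12 Hz ≤ fs/2 = 24 Hz, appears at 12 Hz.
172 Hz mod fs = 28 Hz.
28 Hz > fs/2 = 24 Hz, folds to fs − 28 Hz = 20 Hz.
Distinct values: {12 Hz, 20 Hz}.

12 Hz, 20 Hz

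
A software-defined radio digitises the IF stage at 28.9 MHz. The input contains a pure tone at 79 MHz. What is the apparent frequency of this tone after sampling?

79 MHz mod fs = 21.2 MHz.
21.2 MHz > fs/2 = 14.45 MHz, folds to fs − 21.2 MHz = 7.7 MHz.

7.7 MHz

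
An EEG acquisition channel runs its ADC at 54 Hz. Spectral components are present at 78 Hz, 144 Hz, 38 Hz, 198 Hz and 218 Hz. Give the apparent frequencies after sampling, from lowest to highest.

2 Hz, 16 Hz, 18 Hz, 24 Hz

fs/2 = 27 Hz.
78 Hz mod fs = 24 Hz.
24 Hz ≤ fs/2 = 27 Hz, appears at 24 Hz.
144 Hz mod fs = 36 Hz.
36 Hz > fs/2 = 27 Hz, folds to fs − 36 Hz = 18 Hz.
38 Hz > fs/2 = 27 Hz, folds to fs − 38 Hz = 16 Hz.
198 Hz mod fs = 36 Hz.
36 Hz > fs/2 = 27 Hz, folds to fs − 36 Hz = 18 Hz.
218 Hz mod fs = 2 Hz.
2 Hz ≤ fs/2 = 27 Hz, appears at 2 Hz.
Distinct values: {2 Hz, 16 Hz, 18 Hz, 24 Hz}.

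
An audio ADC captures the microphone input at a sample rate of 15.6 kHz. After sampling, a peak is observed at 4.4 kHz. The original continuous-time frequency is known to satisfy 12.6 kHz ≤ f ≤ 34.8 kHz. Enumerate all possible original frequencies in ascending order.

20 kHz, 26.8 kHz

Frequencies that alias to 4.4 kHz are k·fs ± 4.4 kHz for integer k ≥ 0.
k=0: 4.4 kHz.
k=1: 11.2 kHz, 20 kHz.
k=2: 26.8 kHz, 35.6 kHz.
k=3: 42.4 kHz, 51.2 kHz.
Within [12.6 kHz, 34.8 kHz]: 20 kHz, 26.8 kHz.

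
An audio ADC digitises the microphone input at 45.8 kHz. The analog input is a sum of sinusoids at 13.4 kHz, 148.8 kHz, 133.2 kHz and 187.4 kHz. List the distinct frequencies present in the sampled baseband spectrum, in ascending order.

4.2 kHz, 11.4 kHz, 13.4 kHz

fs/2 = 22.9 kHz.
13.4 kHz ≤ fs/2 = 22.9 kHz, passes unchanged.
148.8 kHz mod fs = 11.4 kHz.
11.4 kHz ≤ fs/2 = 22.9 kHz, appears at 11.4 kHz.
133.2 kHz mod fs = 41.6 kHz.
41.6 kHz > fs/2 = 22.9 kHz, folds to fs − 41.6 kHz = 4.2 kHz.
187.4 kHz mod fs = 4.2 kHz.
4.2 kHz ≤ fs/2 = 22.9 kHz, appears at 4.2 kHz.
Distinct values: {4.2 kHz, 11.4 kHz, 13.4 kHz}.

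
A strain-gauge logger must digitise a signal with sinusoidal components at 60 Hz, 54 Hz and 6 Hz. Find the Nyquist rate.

120 Hz

Highest-frequency component: 60 Hz.
Nyquist rate = 2 × 60 Hz = 120 Hz.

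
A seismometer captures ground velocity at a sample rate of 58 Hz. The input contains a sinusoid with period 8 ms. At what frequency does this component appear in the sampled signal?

9 Hz

T = 8 ms → f = 1/T = 125 Hz.
125 Hz mod fs = 9 Hz.
9 Hz ≤ fs/2 = 29 Hz, appears at 9 Hz.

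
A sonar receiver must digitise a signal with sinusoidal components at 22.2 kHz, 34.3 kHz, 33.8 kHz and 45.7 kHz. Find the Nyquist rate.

Highest-frequency component: 45.7 kHz.
Nyquist rate = 2 × 45.7 kHz = 91.4 kHz.

91.4 kHz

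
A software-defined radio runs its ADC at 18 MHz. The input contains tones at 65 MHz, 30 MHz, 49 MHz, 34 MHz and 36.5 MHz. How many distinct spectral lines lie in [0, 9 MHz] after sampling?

5

fs/2 = 9 MHz.
65 MHz mod fs = 11 MHz.
11 MHz > fs/2 = 9 MHz, folds to fs − 11 MHz = 7 MHz.
30 MHz mod fs = 12 MHz.
12 MHz > fs/2 = 9 MHz, folds to fs − 12 MHz = 6 MHz.
49 MHz mod fs = 13 MHz.
13 MHz > fs/2 = 9 MHz, folds to fs − 13 MHz = 5 MHz.
34 MHz mod fs = 16 MHz.
16 MHz > fs/2 = 9 MHz, folds to fs − 16 MHz = 2 MHz.
36.5 MHz mod fs = 0.5 MHz.
0.5 MHz ≤ fs/2 = 9 MHz, appears at 0.5 MHz.
Distinct values: {0.5 MHz, 2 MHz, 5 MHz, 6 MHz, 7 MHz} → 5.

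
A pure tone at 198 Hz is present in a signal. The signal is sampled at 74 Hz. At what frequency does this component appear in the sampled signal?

198 Hz mod fs = 50 Hz.
50 Hz > fs/2 = 37 Hz, folds to fs − 50 Hz = 24 Hz.

24 Hz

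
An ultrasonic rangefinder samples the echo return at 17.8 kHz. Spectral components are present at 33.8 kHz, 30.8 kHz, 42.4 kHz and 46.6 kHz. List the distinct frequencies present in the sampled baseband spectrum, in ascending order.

1.8 kHz, 4.8 kHz, 6.8 kHz

fs/2 = 8.9 kHz.
33.8 kHz mod fs = 16 kHz.
16 kHz > fs/2 = 8.9 kHz, folds to fs − 16 kHz = 1.8 kHz.
30.8 kHz mod fs = 13 kHz.
13 kHz > fs/2 = 8.9 kHz, folds to fs − 13 kHz = 4.8 kHz.
42.4 kHz mod fs = 6.8 kHz.
6.8 kHz ≤ fs/2 = 8.9 kHz, appears at 6.8 kHz.
46.6 kHz mod fs = 11 kHz.
11 kHz > fs/2 = 8.9 kHz, folds to fs − 11 kHz = 6.8 kHz.
Distinct values: {1.8 kHz, 4.8 kHz, 6.8 kHz}.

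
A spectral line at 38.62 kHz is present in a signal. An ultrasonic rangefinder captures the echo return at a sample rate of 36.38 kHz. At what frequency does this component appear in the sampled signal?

38.62 kHz mod fs = 2.24 kHz.
2.24 kHz ≤ fs/2 = 18.19 kHz, appears at 2.24 kHz.

2.24 kHz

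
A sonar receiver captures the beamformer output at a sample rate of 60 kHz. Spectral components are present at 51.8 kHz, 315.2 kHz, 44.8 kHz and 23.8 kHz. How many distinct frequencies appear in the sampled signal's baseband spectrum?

fs/2 = 30 kHz.
51.8 kHz > fs/2 = 30 kHz, folds to fs − 51.8 kHz = 8.2 kHz.
315.2 kHz mod fs = 15.2 kHz.
15.2 kHz ≤ fs/2 = 30 kHz, appears at 15.2 kHz.
44.8 kHz > fs/2 = 30 kHz, folds to fs − 44.8 kHz = 15.2 kHz.
23.8 kHz ≤ fs/2 = 30 kHz, passes unchanged.
Distinct values: {8.2 kHz, 15.2 kHz, 23.8 kHz} → 3.

3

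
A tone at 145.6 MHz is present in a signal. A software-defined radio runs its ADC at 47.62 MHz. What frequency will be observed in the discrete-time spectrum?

2.74 MHz

145.6 MHz mod fs = 2.74 MHz.
2.74 MHz ≤ fs/2 = 23.81 MHz, appears at 2.74 MHz.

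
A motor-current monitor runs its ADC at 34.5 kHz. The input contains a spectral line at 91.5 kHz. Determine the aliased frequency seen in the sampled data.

91.5 kHz mod fs = 22.5 kHz.
22.5 kHz > fs/2 = 17.25 kHz, folds to fs − 22.5 kHz = 12 kHz.

12 kHz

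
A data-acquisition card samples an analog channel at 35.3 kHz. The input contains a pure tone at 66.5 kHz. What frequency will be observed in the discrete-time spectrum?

4.1 kHz

66.5 kHz mod fs = 31.2 kHz.
31.2 kHz > fs/2 = 17.65 kHz, folds to fs − 31.2 kHz = 4.1 kHz.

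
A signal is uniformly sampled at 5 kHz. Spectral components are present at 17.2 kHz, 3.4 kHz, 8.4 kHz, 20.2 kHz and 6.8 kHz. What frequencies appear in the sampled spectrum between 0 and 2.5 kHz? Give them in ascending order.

0.2 kHz, 1.6 kHz, 1.8 kHz, 2.2 kHz

fs/2 = 2.5 kHz.
17.2 kHz mod fs = 2.2 kHz.
2.2 kHz ≤ fs/2 = 2.5 kHz, appears at 2.2 kHz.
3.4 kHz > fs/2 = 2.5 kHz, folds to fs − 3.4 kHz = 1.6 kHz.
8.4 kHz mod fs = 3.4 kHz.
3.4 kHz > fs/2 = 2.5 kHz, folds to fs − 3.4 kHz = 1.6 kHz.
20.2 kHz mod fs = 0.2 kHz.
0.2 kHz ≤ fs/2 = 2.5 kHz, appears at 0.2 kHz.
6.8 kHz mod fs = 1.8 kHz.
1.8 kHz ≤ fs/2 = 2.5 kHz, appears at 1.8 kHz.
Distinct values: {0.2 kHz, 1.6 kHz, 1.8 kHz, 2.2 kHz}.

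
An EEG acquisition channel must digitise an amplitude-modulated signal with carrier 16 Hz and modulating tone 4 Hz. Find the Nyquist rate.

40 Hz

AM sidebands sit at fc ± fm = 12 Hz and 20 Hz.
Highest-frequency component: 20 Hz.
Nyquist rate = 2 × 20 Hz = 40 Hz.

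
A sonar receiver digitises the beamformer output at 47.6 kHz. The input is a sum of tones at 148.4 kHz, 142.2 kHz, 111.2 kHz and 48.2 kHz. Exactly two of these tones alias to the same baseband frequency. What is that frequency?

fs/2 = 23.8 kHz.
148.4 kHz mod fs = 5.6 kHz.
5.6 kHz ≤ fs/2 = 23.8 kHz, appears at 5.6 kHz.
142.2 kHz mod fs = 47 kHz.
47 kHz > fs/2 = 23.8 kHz, folds to fs − 47 kHz = 0.6 kHz.
111.2 kHz mod fs = 16 kHz.
16 kHz ≤ fs/2 = 23.8 kHz, appears at 16 kHz.
48.2 kHz mod fs = 0.6 kHz.
0.6 kHz ≤ fs/2 = 23.8 kHz, appears at 0.6 kHz.
48.2 kHz and 142.2 kHz both map to 0.6 kHz.

0.6 kHz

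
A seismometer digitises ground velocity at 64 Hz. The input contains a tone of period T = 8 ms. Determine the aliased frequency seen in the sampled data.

3 Hz

T = 8 ms → f = 1/T = 125 Hz.
125 Hz mod fs = 61 Hz.
61 Hz > fs/2 = 32 Hz, folds to fs − 61 Hz = 3 Hz.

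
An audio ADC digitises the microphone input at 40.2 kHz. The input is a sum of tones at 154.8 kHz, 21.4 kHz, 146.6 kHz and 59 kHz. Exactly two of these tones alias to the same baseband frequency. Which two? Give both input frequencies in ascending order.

21.4 kHz, 59 kHz

fs/2 = 20.1 kHz.
154.8 kHz mod fs = 34.2 kHz.
34.2 kHz > fs/2 = 20.1 kHz, folds to fs − 34.2 kHz = 6 kHz.
21.4 kHz > fs/2 = 20.1 kHz, folds to fs − 21.4 kHz = 18.8 kHz.
146.6 kHz mod fs = 26 kHz.
26 kHz > fs/2 = 20.1 kHz, folds to fs − 26 kHz = 14.2 kHz.
59 kHz mod fs = 18.8 kHz.
18.8 kHz ≤ fs/2 = 20.1 kHz, appears at 18.8 kHz.
21.4 kHz and 59 kHz both map to 18.8 kHz.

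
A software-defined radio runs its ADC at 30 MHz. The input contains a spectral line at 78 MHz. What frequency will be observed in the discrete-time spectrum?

78 MHz mod fs = 18 MHz.
18 MHz > fs/2 = 15 MHz, folds to fs − 18 MHz = 12 MHz.

12 MHz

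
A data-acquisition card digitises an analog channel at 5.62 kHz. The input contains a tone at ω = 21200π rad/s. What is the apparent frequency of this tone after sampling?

ω = 21200π rad/s → f = ω/(2π) = 10600 Hz = 10.6 kHz.
10.6 kHz mod fs = 4.98 kHz.
4.98 kHz > fs/2 = 2.81 kHz, folds to fs − 4.98 kHz = 0.64 kHz.

0.64 kHz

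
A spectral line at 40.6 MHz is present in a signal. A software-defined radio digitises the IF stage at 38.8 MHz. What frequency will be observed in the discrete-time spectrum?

40.6 MHz mod fs = 1.8 MHz.
1.8 MHz ≤ fs/2 = 19.4 MHz, appears at 1.8 MHz.

1.8 MHz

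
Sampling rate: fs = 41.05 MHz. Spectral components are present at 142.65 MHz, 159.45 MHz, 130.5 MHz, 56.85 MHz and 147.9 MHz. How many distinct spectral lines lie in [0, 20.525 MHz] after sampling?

fs/2 = 20.525 MHz.
142.65 MHz mod fs = 19.5 MHz.
19.5 MHz ≤ fs/2 = 20.525 MHz, appears at 19.5 MHz.
159.45 MHz mod fs = 36.3 MHz.
36.3 MHz > fs/2 = 20.525 MHz, folds to fs − 36.3 MHz = 4.75 MHz.
130.5 MHz mod fs = 7.35 MHz.
7.35 MHz ≤ fs/2 = 20.525 MHz, appears at 7.35 MHz.
56.85 MHz mod fs = 15.8 MHz.
15.8 MHz ≤ fs/2 = 20.525 MHz, appears at 15.8 MHz.
147.9 MHz mod fs = 24.75 MHz.
24.75 MHz > fs/2 = 20.525 MHz, folds to fs − 24.75 MHz = 16.3 MHz.
Distinct values: {4.75 MHz, 7.35 MHz, 15.8 MHz, 16.3 MHz, 19.5 MHz} → 5.

5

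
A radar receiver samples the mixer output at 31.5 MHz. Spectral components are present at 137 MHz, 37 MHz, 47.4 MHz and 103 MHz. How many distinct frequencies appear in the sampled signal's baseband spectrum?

fs/2 = 15.75 MHz.
137 MHz mod fs = 11 MHz.
11 MHz ≤ fs/2 = 15.75 MHz, appears at 11 MHz.
37 MHz mod fs = 5.5 MHz.
5.5 MHz ≤ fs/2 = 15.75 MHz, appears at 5.5 MHz.
47.4 MHz mod fs = 15.9 MHz.
15.9 MHz > fs/2 = 15.75 MHz, folds to fs − 15.9 MHz = 15.6 MHz.
103 MHz mod fs = 8.5 MHz.
8.5 MHz ≤ fs/2 = 15.75 MHz, appears at 8.5 MHz.
Distinct values: {5.5 MHz, 8.5 MHz, 11 MHz, 15.6 MHz} → 4.

4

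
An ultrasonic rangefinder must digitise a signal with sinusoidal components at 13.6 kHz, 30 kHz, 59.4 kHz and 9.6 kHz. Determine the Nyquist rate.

Highest-frequency component: 59.4 kHz.
Nyquist rate = 2 × 59.4 kHz = 118.8 kHz.

118.8 kHz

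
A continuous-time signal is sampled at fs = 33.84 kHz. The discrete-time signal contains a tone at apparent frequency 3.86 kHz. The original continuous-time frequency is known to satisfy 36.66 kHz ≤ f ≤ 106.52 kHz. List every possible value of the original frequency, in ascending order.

37.7 kHz, 63.82 kHz, 71.54 kHz, 97.66 kHz, 105.38 kHz

Frequencies that alias to 3.86 kHz are k·fs ± 3.86 kHz for integer k ≥ 0.
k=0: 3.86 kHz.
k=1: 29.98 kHz, 37.7 kHz.
k=2: 63.82 kHz, 71.54 kHz.
k=3: 97.66 kHz, 105.38 kHz.
k=4: 131.5 kHz, 139.22 kHz.
Within [36.66 kHz, 106.52 kHz]: 37.7 kHz, 63.82 kHz, 71.54 kHz, 97.66 kHz, 105.38 kHz.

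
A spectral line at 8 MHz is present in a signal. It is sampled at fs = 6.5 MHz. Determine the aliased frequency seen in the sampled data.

8 MHz mod fs = 1.5 MHz.
1.5 MHz ≤ fs/2 = 3.25 MHz, appears at 1.5 MHz.

1.5 MHz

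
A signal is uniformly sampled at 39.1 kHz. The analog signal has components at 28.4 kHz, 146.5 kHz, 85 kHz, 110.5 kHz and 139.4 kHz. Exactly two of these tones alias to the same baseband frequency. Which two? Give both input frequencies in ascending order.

85 kHz, 110.5 kHz

fs/2 = 19.55 kHz.
28.4 kHz > fs/2 = 19.55 kHz, folds to fs − 28.4 kHz = 10.7 kHz.
146.5 kHz mod fs = 29.2 kHz.
29.2 kHz > fs/2 = 19.55 kHz, folds to fs − 29.2 kHz = 9.9 kHz.
85 kHz mod fs = 6.8 kHz.
6.8 kHz ≤ fs/2 = 19.55 kHz, appears at 6.8 kHz.
110.5 kHz mod fs = 32.3 kHz.
32.3 kHz > fs/2 = 19.55 kHz, folds to fs − 32.3 kHz = 6.8 kHz.
139.4 kHz mod fs = 22.1 kHz.
22.1 kHz > fs/2 = 19.55 kHz, folds to fs − 22.1 kHz = 17 kHz.
85 kHz and 110.5 kHz both map to 6.8 kHz.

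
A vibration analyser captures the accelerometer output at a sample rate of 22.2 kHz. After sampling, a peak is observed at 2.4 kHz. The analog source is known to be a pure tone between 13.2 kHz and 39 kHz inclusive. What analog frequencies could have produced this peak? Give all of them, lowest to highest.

Frequencies that alias to 2.4 kHz are k·fs ± 2.4 kHz for integer k ≥ 0.
k=0: 2.4 kHz.
k=1: 19.8 kHz, 24.6 kHz.
k=2: 42 kHz, 46.8 kHz.
Within [13.2 kHz, 39 kHz]: 19.8 kHz, 24.6 kHz.

19.8 kHz, 24.6 kHz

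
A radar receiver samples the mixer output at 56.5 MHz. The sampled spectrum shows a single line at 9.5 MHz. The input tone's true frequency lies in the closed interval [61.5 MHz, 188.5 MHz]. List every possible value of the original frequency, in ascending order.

Frequencies that alias to 9.5 MHz are k·fs ± 9.5 MHz for integer k ≥ 0.
k=0: 9.5 MHz.
k=1: 47 MHz, 66 MHz.
k=2: 103.5 MHz, 122.5 MHz.
k=3: 160 MHz, 179 MHz.
k=4: 216.5 MHz, 235.5 MHz.
Within [61.5 MHz, 188.5 MHz]: 66 MHz, 103.5 MHz, 122.5 MHz, 160 MHz, 179 MHz.

66 MHz, 103.5 MHz, 122.5 MHz, 160 MHz, 179 MHz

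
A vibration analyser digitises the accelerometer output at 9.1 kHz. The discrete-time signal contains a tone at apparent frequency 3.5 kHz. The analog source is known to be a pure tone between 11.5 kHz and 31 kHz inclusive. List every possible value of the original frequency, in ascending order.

12.6 kHz, 14.7 kHz, 21.7 kHz, 23.8 kHz, 30.8 kHz

Frequencies that alias to 3.5 kHz are k·fs ± 3.5 kHz for integer k ≥ 0.
k=0: 3.5 kHz.
k=1: 5.6 kHz, 12.6 kHz.
k=2: 14.7 kHz, 21.7 kHz.
k=3: 23.8 kHz, 30.8 kHz.
k=4: 32.9 kHz, 39.9 kHz.
Within [11.5 kHz, 31 kHz]: 12.6 kHz, 14.7 kHz, 21.7 kHz, 23.8 kHz, 30.8 kHz.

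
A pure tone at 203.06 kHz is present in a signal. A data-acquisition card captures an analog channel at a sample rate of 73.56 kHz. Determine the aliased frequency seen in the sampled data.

203.06 kHz mod fs = 55.94 kHz.
55.94 kHz > fs/2 = 36.78 kHz, folds to fs − 55.94 kHz = 17.62 kHz.

17.62 kHz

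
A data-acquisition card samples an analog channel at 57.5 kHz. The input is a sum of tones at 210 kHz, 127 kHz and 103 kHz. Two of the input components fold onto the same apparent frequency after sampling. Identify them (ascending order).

103 kHz, 127 kHz

fs/2 = 28.75 kHz.
210 kHz mod fs = 37.5 kHz.
37.5 kHz > fs/2 = 28.75 kHz, folds to fs − 37.5 kHz = 20 kHz.
127 kHz mod fs = 12 kHz.
12 kHz ≤ fs/2 = 28.75 kHz, appears at 12 kHz.
103 kHz mod fs = 45.5 kHz.
45.5 kHz > fs/2 = 28.75 kHz, folds to fs − 45.5 kHz = 12 kHz.
103 kHz and 127 kHz both map to 12 kHz.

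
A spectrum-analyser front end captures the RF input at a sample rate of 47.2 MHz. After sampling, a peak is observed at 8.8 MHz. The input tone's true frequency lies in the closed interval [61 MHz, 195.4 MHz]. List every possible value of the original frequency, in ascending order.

85.6 MHz, 103.2 MHz, 132.8 MHz, 150.4 MHz, 180 MHz

Frequencies that alias to 8.8 MHz are k·fs ± 8.8 MHz for integer k ≥ 0.
k=0: 8.8 MHz.
k=1: 38.4 MHz, 56 MHz.
k=2: 85.6 MHz, 103.2 MHz.
k=3: 132.8 MHz, 150.4 MHz.
k=4: 180 MHz, 197.6 MHz.
k=5: 227.2 MHz, 244.8 MHz.
Within [61 MHz, 195.4 MHz]: 85.6 MHz, 103.2 MHz, 132.8 MHz, 150.4 MHz, 180 MHz.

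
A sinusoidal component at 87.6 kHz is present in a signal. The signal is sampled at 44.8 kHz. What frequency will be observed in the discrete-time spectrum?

87.6 kHz mod fs = 42.8 kHz.
42.8 kHz > fs/2 = 22.4 kHz, folds to fs − 42.8 kHz = 2 kHz.

2 kHz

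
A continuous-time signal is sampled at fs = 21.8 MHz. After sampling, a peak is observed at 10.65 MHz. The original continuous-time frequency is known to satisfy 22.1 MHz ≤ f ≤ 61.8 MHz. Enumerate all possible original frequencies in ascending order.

32.45 MHz, 32.95 MHz, 54.25 MHz, 54.75 MHz

Frequencies that alias to 10.65 MHz are k·fs ± 10.65 MHz for integer k ≥ 0.
k=0: 10.65 MHz.
k=1: 11.15 MHz, 32.45 MHz.
k=2: 32.95 MHz, 54.25 MHz.
k=3: 54.75 MHz, 76.05 MHz.
k=4: 76.55 MHz, 97.85 MHz.
Within [22.1 MHz, 61.8 MHz]: 32.45 MHz, 32.95 MHz, 54.25 MHz, 54.75 MHz.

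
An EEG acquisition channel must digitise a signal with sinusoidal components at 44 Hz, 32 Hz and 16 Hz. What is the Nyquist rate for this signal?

Highest-frequency component: 44 Hz.
Nyquist rate = 2 × 44 Hz = 88 Hz.

88 Hz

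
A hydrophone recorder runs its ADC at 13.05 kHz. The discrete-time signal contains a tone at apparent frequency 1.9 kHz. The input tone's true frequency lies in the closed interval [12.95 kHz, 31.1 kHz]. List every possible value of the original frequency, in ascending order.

14.95 kHz, 24.2 kHz, 28 kHz

Frequencies that alias to 1.9 kHz are k·fs ± 1.9 kHz for integer k ≥ 0.
k=0: 1.9 kHz.
k=1: 11.15 kHz, 14.95 kHz.
k=2: 24.2 kHz, 28 kHz.
k=3: 37.25 kHz, 41.05 kHz.
Within [12.95 kHz, 31.1 kHz]: 14.95 kHz, 24.2 kHz, 28 kHz.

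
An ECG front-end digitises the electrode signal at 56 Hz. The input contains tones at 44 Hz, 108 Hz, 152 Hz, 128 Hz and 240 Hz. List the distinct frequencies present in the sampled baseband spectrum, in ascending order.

fs/2 = 28 Hz.
44 Hz > fs/2 = 28 Hz, folds to fs − 44 Hz = 12 Hz.
108 Hz mod fs = 52 Hz.
52 Hz > fs/2 = 28 Hz, folds to fs − 52 Hz = 4 Hz.
152 Hz mod fs = 40 Hz.
40 Hz > fs/2 = 28 Hz, folds to fs − 40 Hz = 16 Hz.
128 Hz mod fs = 16 Hz.
16 Hz ≤ fs/2 = 28 Hz, appears at 16 Hz.
240 Hz mod fs = 16 Hz.
16 Hz ≤ fs/2 = 28 Hz, appears at 16 Hz.
Distinct values: {4 Hz, 12 Hz, 16 Hz}.

4 Hz, 12 Hz, 16 Hz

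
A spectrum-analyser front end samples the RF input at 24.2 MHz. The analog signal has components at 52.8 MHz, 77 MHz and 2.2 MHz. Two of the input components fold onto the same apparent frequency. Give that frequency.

4.4 MHz

fs/2 = 12.1 MHz.
52.8 MHz mod fs = 4.4 MHz.
4.4 MHz ≤ fs/2 = 12.1 MHz, appears at 4.4 MHz.
77 MHz mod fs = 4.4 MHz.
4.4 MHz ≤ fs/2 = 12.1 MHz, appears at 4.4 MHz.
2.2 MHz ≤ fs/2 = 12.1 MHz, passes unchanged.
52.8 MHz and 77 MHz both map to 4.4 MHz.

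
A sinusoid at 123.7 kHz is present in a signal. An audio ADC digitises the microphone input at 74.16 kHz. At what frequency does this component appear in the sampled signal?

24.62 kHz

123.7 kHz mod fs = 49.54 kHz.
49.54 kHz > fs/2 = 37.08 kHz, folds to fs − 49.54 kHz = 24.62 kHz.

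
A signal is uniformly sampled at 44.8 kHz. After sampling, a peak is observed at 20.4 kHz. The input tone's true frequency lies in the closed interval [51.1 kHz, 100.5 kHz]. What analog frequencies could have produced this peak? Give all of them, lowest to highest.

Frequencies that alias to 20.4 kHz are k·fs ± 20.4 kHz for integer k ≥ 0.
k=0: 20.4 kHz.
k=1: 24.4 kHz, 65.2 kHz.
k=2: 69.2 kHz, 110 kHz.
k=3: 114 kHz, 154.8 kHz.
Within [51.1 kHz, 100.5 kHz]: 65.2 kHz, 69.2 kHz.

65.2 kHz, 69.2 kHz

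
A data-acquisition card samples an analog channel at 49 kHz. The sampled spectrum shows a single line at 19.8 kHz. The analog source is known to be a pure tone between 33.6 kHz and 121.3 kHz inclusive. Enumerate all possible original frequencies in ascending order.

68.8 kHz, 78.2 kHz, 117.8 kHz

Frequencies that alias to 19.8 kHz are k·fs ± 19.8 kHz for integer k ≥ 0.
k=0: 19.8 kHz.
k=1: 29.2 kHz, 68.8 kHz.
k=2: 78.2 kHz, 117.8 kHz.
k=3: 127.2 kHz, 166.8 kHz.
Within [33.6 kHz, 121.3 kHz]: 68.8 kHz, 78.2 kHz, 117.8 kHz.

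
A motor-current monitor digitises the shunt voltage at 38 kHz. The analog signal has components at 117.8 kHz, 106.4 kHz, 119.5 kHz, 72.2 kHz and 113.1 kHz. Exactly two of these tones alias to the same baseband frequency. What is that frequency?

fs/2 = 19 kHz.
117.8 kHz mod fs = 3.8 kHz.
3.8 kHz ≤ fs/2 = 19 kHz, appears at 3.8 kHz.
106.4 kHz mod fs = 30.4 kHz.
30.4 kHz > fs/2 = 19 kHz, folds to fs − 30.4 kHz = 7.6 kHz.
119.5 kHz mod fs = 5.5 kHz.
5.5 kHz ≤ fs/2 = 19 kHz, appears at 5.5 kHz.
72.2 kHz mod fs = 34.2 kHz.
34.2 kHz > fs/2 = 19 kHz, folds to fs − 34.2 kHz = 3.8 kHz.
113.1 kHz mod fs = 37.1 kHz.
37.1 kHz > fs/2 = 19 kHz, folds to fs − 37.1 kHz = 0.9 kHz.
72.2 kHz and 117.8 kHz both map to 3.8 kHz.

3.8 kHz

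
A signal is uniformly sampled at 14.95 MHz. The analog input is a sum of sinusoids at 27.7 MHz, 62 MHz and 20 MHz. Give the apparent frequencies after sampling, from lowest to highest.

2.2 MHz, 5.05 MHz

fs/2 = 7.475 MHz.
27.7 MHz mod fs = 12.75 MHz.
12.75 MHz > fs/2 = 7.475 MHz, folds to fs − 12.75 MHz = 2.2 MHz.
62 MHz mod fs = 2.2 MHz.
2.2 MHz ≤ fs/2 = 7.475 MHz, appears at 2.2 MHz.
20 MHz mod fs = 5.05 MHz.
5.05 MHz ≤ fs/2 = 7.475 MHz, appears at 5.05 MHz.
Distinct values: {2.2 MHz, 5.05 MHz}.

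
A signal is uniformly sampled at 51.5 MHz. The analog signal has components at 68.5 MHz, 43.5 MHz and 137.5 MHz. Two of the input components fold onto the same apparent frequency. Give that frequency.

17 MHz

fs/2 = 25.75 MHz.
68.5 MHz mod fs = 17 MHz.
17 MHz ≤ fs/2 = 25.75 MHz, appears at 17 MHz.
43.5 MHz > fs/2 = 25.75 MHz, folds to fs − 43.5 MHz = 8 MHz.
137.5 MHz mod fs = 34.5 MHz.
34.5 MHz > fs/2 = 25.75 MHz, folds to fs − 34.5 MHz = 17 MHz.
68.5 MHz and 137.5 MHz both map to 17 MHz.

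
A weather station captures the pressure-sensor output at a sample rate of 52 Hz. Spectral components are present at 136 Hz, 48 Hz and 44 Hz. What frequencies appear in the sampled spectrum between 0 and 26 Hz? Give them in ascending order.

4 Hz, 8 Hz, 20 Hz

fs/2 = 26 Hz.
136 Hz mod fs = 32 Hz.
32 Hz > fs/2 = 26 Hz, folds to fs − 32 Hz = 20 Hz.
48 Hz > fs/2 = 26 Hz, folds to fs − 48 Hz = 4 Hz.
44 Hz > fs/2 = 26 Hz, folds to fs − 44 Hz = 8 Hz.
Distinct values: {4 Hz, 8 Hz, 20 Hz}.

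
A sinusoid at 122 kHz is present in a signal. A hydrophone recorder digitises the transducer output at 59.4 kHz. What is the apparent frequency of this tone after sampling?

122 kHz mod fs = 3.2 kHz.
3.2 kHz ≤ fs/2 = 29.7 kHz, appears at 3.2 kHz.

3.2 kHz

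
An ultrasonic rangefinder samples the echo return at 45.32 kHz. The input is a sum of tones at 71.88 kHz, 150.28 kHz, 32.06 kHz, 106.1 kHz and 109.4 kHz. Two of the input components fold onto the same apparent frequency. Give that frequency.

18.76 kHz

fs/2 = 22.66 kHz.
71.88 kHz mod fs = 26.56 kHz.
26.56 kHz > fs/2 = 22.66 kHz, folds to fs − 26.56 kHz = 18.76 kHz.
150.28 kHz mod fs = 14.32 kHz.
14.32 kHz ≤ fs/2 = 22.66 kHz, appears at 14.32 kHz.
32.06 kHz > fs/2 = 22.66 kHz, folds to fs − 32.06 kHz = 13.26 kHz.
106.1 kHz mod fs = 15.46 kHz.
15.46 kHz ≤ fs/2 = 22.66 kHz, appears at 15.46 kHz.
109.4 kHz mod fs = 18.76 kHz.
18.76 kHz ≤ fs/2 = 22.66 kHz, appears at 18.76 kHz.
71.88 kHz and 109.4 kHz both map to 18.76 kHz.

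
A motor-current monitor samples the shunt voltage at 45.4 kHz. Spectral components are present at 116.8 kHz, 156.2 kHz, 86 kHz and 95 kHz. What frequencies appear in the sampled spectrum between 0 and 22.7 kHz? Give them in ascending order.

fs/2 = 22.7 kHz.
116.8 kHz mod fs = 26 kHz.
26 kHz > fs/2 = 22.7 kHz, folds to fs − 26 kHz = 19.4 kHz.
156.2 kHz mod fs = 20 kHz.
20 kHz ≤ fs/2 = 22.7 kHz, appears at 20 kHz.
86 kHz mod fs = 40.6 kHz.
40.6 kHz > fs/2 = 22.7 kHz, folds to fs − 40.6 kHz = 4.8 kHz.
95 kHz mod fs = 4.2 kHz.
4.2 kHz ≤ fs/2 = 22.7 kHz, appears at 4.2 kHz.
Distinct values: {4.2 kHz, 4.8 kHz, 19.4 kHz, 20 kHz}.

4.2 kHz, 4.8 kHz, 19.4 kHz, 20 kHz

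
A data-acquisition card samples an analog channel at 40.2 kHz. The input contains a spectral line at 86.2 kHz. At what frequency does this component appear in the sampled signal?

5.8 kHz

86.2 kHz mod fs = 5.8 kHz.
5.8 kHz ≤ fs/2 = 20.1 kHz, appears at 5.8 kHz.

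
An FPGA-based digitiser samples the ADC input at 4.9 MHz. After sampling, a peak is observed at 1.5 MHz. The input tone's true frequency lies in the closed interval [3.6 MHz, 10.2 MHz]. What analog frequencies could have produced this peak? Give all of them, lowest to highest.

6.4 MHz, 8.3 MHz

Frequencies that alias to 1.5 MHz are k·fs ± 1.5 MHz for integer k ≥ 0.
k=0: 1.5 MHz.
k=1: 3.4 MHz, 6.4 MHz.
k=2: 8.3 MHz, 11.3 MHz.
k=3: 13.2 MHz, 16.2 MHz.
Within [3.6 MHz, 10.2 MHz]: 6.4 MHz, 8.3 MHz.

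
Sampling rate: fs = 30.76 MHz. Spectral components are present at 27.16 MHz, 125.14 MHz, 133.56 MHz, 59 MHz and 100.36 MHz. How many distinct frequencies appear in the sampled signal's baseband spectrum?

fs/2 = 15.38 MHz.
27.16 MHz > fs/2 = 15.38 MHz, folds to fs − 27.16 MHz = 3.6 MHz.
125.14 MHz mod fs = 2.1 MHz.
2.1 MHz ≤ fs/2 = 15.38 MHz, appears at 2.1 MHz.
133.56 MHz mod fs = 10.52 MHz.
10.52 MHz ≤ fs/2 = 15.38 MHz, appears at 10.52 MHz.
59 MHz mod fs = 28.24 MHz.
28.24 MHz > fs/2 = 15.38 MHz, folds to fs − 28.24 MHz = 2.52 MHz.
100.36 MHz mod fs = 8.08 MHz.
8.08 MHz ≤ fs/2 = 15.38 MHz, appears at 8.08 MHz.
Distinct values: {2.1 MHz, 2.52 MHz, 3.6 MHz, 8.08 MHz, 10.52 MHz} → 5.

5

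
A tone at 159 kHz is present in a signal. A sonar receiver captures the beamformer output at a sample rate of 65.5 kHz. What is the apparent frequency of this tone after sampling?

159 kHz mod fs = 28 kHz.
28 kHz ≤ fs/2 = 32.75 kHz, appears at 28 kHz.

28 kHz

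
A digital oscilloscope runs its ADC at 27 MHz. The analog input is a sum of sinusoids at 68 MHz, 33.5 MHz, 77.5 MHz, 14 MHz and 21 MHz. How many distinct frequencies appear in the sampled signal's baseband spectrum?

fs/2 = 13.5 MHz.
68 MHz mod fs = 14 MHz.
14 MHz > fs/2 = 13.5 MHz, folds to fs − 14 MHz = 13 MHz.
33.5 MHz mod fs = 6.5 MHz.
6.5 MHz ≤ fs/2 = 13.5 MHz, appears at 6.5 MHz.
77.5 MHz mod fs = 23.5 MHz.
23.5 MHz > fs/2 = 13.5 MHz, folds to fs − 23.5 MHz = 3.5 MHz.
14 MHz > fs/2 = 13.5 MHz, folds to fs − 14 MHz = 13 MHz.
21 MHz > fs/2 = 13.5 MHz, folds to fs − 21 MHz = 6 MHz.
Distinct values: {3.5 MHz, 6 MHz, 6.5 MHz, 13 MHz} → 4.

4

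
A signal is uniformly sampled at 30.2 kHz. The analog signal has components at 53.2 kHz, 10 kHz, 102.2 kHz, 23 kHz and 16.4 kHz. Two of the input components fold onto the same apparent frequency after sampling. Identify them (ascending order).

23 kHz, 53.2 kHz

fs/2 = 15.1 kHz.
53.2 kHz mod fs = 23 kHz.
23 kHz > fs/2 = 15.1 kHz, folds to fs − 23 kHz = 7.2 kHz.
10 kHz ≤ fs/2 = 15.1 kHz, passes unchanged.
102.2 kHz mod fs = 11.6 kHz.
11.6 kHz ≤ fs/2 = 15.1 kHz, appears at 11.6 kHz.
23 kHz > fs/2 = 15.1 kHz, folds to fs − 23 kHz = 7.2 kHz.
16.4 kHz > fs/2 = 15.1 kHz, folds to fs − 16.4 kHz = 13.8 kHz.
23 kHz and 53.2 kHz both map to 7.2 kHz.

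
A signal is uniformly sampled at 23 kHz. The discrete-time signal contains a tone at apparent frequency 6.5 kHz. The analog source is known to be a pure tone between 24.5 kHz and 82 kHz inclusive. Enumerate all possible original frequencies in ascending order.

29.5 kHz, 39.5 kHz, 52.5 kHz, 62.5 kHz, 75.5 kHz

Frequencies that alias to 6.5 kHz are k·fs ± 6.5 kHz for integer k ≥ 0.
k=0: 6.5 kHz.
k=1: 16.5 kHz, 29.5 kHz.
k=2: 39.5 kHz, 52.5 kHz.
k=3: 62.5 kHz, 75.5 kHz.
k=4: 85.5 kHz, 98.5 kHz.
Within [24.5 kHz, 82 kHz]: 29.5 kHz, 39.5 kHz, 52.5 kHz, 62.5 kHz, 75.5 kHz.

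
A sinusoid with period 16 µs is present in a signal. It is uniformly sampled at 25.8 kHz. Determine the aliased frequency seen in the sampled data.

T = 16 µs → f = 1/T = 62.5 kHz.
62.5 kHz mod fs = 10.9 kHz.
10.9 kHz ≤ fs/2 = 12.9 kHz, appears at 10.9 kHz.

10.9 kHz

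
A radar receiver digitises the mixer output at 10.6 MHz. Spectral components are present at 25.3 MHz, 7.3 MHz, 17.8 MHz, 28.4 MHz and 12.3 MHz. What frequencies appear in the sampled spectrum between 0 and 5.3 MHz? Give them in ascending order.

1.7 MHz, 3.3 MHz, 3.4 MHz, 4.1 MHz

fs/2 = 5.3 MHz.
25.3 MHz mod fs = 4.1 MHz.
4.1 MHz ≤ fs/2 = 5.3 MHz, appears at 4.1 MHz.
7.3 MHz > fs/2 = 5.3 MHz, folds to fs − 7.3 MHz = 3.3 MHz.
17.8 MHz mod fs = 7.2 MHz.
7.2 MHz > fs/2 = 5.3 MHz, folds to fs − 7.2 MHz = 3.4 MHz.
28.4 MHz mod fs = 7.2 MHz.
7.2 MHz > fs/2 = 5.3 MHz, folds to fs − 7.2 MHz = 3.4 MHz.
12.3 MHz mod fs = 1.7 MHz.
1.7 MHz ≤ fs/2 = 5.3 MHz, appears at 1.7 MHz.
Distinct values: {1.7 MHz, 3.3 MHz, 3.4 MHz, 4.1 MHz}.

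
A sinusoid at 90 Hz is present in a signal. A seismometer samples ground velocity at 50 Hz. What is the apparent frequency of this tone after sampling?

90 Hz mod fs = 40 Hz.
40 Hz > fs/2 = 25 Hz, folds to fs − 40 Hz = 10 Hz.

10 Hz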